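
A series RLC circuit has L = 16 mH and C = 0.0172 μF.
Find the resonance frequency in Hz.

Step 1 — Resonance condition Im(Z)=0 gives ω₀ = 1/√(LC).
Step 2 — ω₀ = 1/√(0.016·1.72e-08) = 6.028e+04 rad/s.
Step 3 — f₀ = ω₀/(2π) = 9594 Hz.

f₀ = 9594 Hz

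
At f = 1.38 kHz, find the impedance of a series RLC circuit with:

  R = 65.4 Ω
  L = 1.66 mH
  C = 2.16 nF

Step 1 — Angular frequency: ω = 2π·f = 2π·1380 = 8671 rad/s.
Step 2 — Component impedances:
  R: Z = R = 65.4 Ω
  L: Z = jωL = j·8671·0.00166 = 0 + j14.39 Ω
  C: Z = 1/(jωC) = -j/(ω·C) = 0 - j5.339e+04 Ω
Step 3 — Series combination: Z_total = R + L + C = 65.4 - j5.338e+04 Ω = 5.338e+04∠-89.9° Ω.

Z = 65.4 - j5.338e+04 Ω = 5.338e+04∠-89.9° Ω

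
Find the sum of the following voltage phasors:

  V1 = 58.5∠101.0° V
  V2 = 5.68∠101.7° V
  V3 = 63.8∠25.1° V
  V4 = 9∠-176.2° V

Step 1 — Convert each phasor to rectangular form:
  V1 = 58.5·(cos(101.0°) + j·sin(101.0°)) = -11.16 + j57.43 V
  V2 = 5.68·(cos(101.7°) + j·sin(101.7°)) = -1.152 + j5.562 V
  V3 = 63.8·(cos(25.1°) + j·sin(25.1°)) = 57.78 + j27.06 V
  V4 = 9·(cos(-176.2°) + j·sin(-176.2°)) = -8.98 - j0.5965 V
Step 2 — Sum components: V_total = 36.48 + j89.45 V.
Step 3 — Convert to polar: |V_total| = 96.61 V, ∠V_total = 67.8°.

V_total = 96.61∠67.8° V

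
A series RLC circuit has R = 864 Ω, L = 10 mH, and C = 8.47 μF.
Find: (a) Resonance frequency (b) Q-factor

Step 1 — Resonance condition Im(Z)=0 gives ω₀ = 1/√(LC).
Step 2 — ω₀ = 1/√(0.01·8.47e-06) = 3436 rad/s.
Step 3 — f₀ = ω₀/(2π) = 546.9 Hz.
Step 4 — Series Q: Q = ω₀L/R = 3436·0.01/864 = 0.03977.

(a) f₀ = 546.9 Hz  (b) Q = 0.03977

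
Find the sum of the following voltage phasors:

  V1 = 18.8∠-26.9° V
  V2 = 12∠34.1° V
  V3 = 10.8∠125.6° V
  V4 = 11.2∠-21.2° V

Step 1 — Convert each phasor to rectangular form:
  V1 = 18.8·(cos(-26.9°) + j·sin(-26.9°)) = 16.77 - j8.506 V
  V2 = 12·(cos(34.1°) + j·sin(34.1°)) = 9.937 + j6.728 V
  V3 = 10.8·(cos(125.6°) + j·sin(125.6°)) = -6.287 + j8.781 V
  V4 = 11.2·(cos(-21.2°) + j·sin(-21.2°)) = 10.44 - j4.05 V
Step 2 — Sum components: V_total = 30.86 + j2.953 V.
Step 3 — Convert to polar: |V_total| = 31 V, ∠V_total = 5.5°.

V_total = 31∠5.5° V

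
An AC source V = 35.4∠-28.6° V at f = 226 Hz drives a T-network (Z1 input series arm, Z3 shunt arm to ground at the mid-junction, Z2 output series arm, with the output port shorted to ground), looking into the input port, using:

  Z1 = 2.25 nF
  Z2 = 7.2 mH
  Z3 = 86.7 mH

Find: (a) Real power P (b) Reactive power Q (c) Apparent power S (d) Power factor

Step 1 — Angular frequency: ω = 2π·f = 2π·226 = 1420 rad/s.
Step 2 — Component impedances:
  Z1: Z = 1/(jωC) = -j/(ω·C) = 0 - j3.13e+05 Ω
  Z2: Z = jωL = j·1420·0.0072 = 0 + j10.22 Ω
  Z3: Z = jωL = j·1420·0.0867 = 0 + j123.1 Ω
Step 3 — With the output port shorted to ground, the output series arm Z2 runs from the junction to ground; the shunt arm Z3 also runs from the junction to ground. They appear in parallel: Z3 || Z2 = 0 + j9.44 Ω.
Step 4 — Series with input arm Z1: Z_in = Z1 + (Z3 || Z2) = 0 - j3.13e+05 Ω = 3.13e+05∠-90.0° Ω.
Step 5 — Source phasor: V = 35.4∠-28.6° V = 31.08 - j16.95 V.
Step 6 — Current: I = V / Z = 5.414e-05 + j9.931e-05 A = 0.0001131∠61.4° A.
Step 7 — Complex power: S = V·I* = 0 - j0.004004 VA.
Step 8 — Real power: P = Re(S) = 0 W.
Step 9 — Reactive power: Q = Im(S) = -0.004004 VAR.
Step 10 — Apparent power: |S| = 0.004004 VA.
Step 11 — Power factor: PF = P/|S| = 0 (leading).

(a) P = 0 W  (b) Q = -0.004004 VAR  (c) S = 0.004004 VA  (d) PF = 0 (leading)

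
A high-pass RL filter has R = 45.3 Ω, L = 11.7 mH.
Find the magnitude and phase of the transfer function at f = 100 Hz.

Step 1 — Angular frequency: ω = 2π·100 = 628.3 rad/s.
Step 2 — Transfer function: H(jω) = jωL/(R + jωL).
Step 3 — Numerator jωL = j·7.351; denominator R + jωL = 45.3 + j7.351.
Step 4 — H = 0.02566 + j0.1581.
Step 5 — Magnitude: |H| = 0.1602 (-15.9 dB); phase: φ = 80.8°.

|H| = 0.1602 (-15.9 dB), φ = 80.8°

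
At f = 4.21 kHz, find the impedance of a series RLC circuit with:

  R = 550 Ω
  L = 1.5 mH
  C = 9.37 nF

Step 1 — Angular frequency: ω = 2π·f = 2π·4210 = 2.645e+04 rad/s.
Step 2 — Component impedances:
  R: Z = R = 550 Ω
  L: Z = jωL = j·2.645e+04·0.0015 = 0 + j39.68 Ω
  C: Z = 1/(jωC) = -j/(ω·C) = 0 - j4035 Ω
Step 3 — Series combination: Z_total = R + L + C = 550 - j3995 Ω = 4033∠-82.2° Ω.

Z = 550 - j3995 Ω = 4033∠-82.2° Ω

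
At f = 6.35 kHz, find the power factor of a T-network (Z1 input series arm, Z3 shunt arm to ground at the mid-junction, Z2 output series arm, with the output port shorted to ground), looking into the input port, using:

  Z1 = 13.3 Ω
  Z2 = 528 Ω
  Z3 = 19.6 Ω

Step 1 — Angular frequency: ω = 2π·f = 2π·6350 = 3.99e+04 rad/s.
Step 2 — Component impedances:
  Z1: Z = R = 13.3 Ω
  Z2: Z = R = 528 Ω
  Z3: Z = R = 19.6 Ω
Step 3 — With the output port shorted to ground, the output series arm Z2 runs from the junction to ground; the shunt arm Z3 also runs from the junction to ground. They appear in parallel: Z3 || Z2 = 18.9 Ω.
Step 4 — Series with input arm Z1: Z_in = Z1 + (Z3 || Z2) = 32.2 Ω = 32.2∠0.0° Ω.
Step 5 — Power factor: PF = cos(φ) = Re(Z)/|Z| = 32.2/32.2 = 1.
Step 6 — Type: Im(Z) = 0 ⇒ unity (phase φ = 0.0°).

PF = 1 (unity, φ = 0.0°)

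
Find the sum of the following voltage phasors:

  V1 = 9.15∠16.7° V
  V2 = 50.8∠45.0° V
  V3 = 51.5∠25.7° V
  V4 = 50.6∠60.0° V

Step 1 — Convert each phasor to rectangular form:
  V1 = 9.15·(cos(16.7°) + j·sin(16.7°)) = 8.764 + j2.629 V
  V2 = 50.8·(cos(45.0°) + j·sin(45.0°)) = 35.92 + j35.92 V
  V3 = 51.5·(cos(25.7°) + j·sin(25.7°)) = 46.41 + j22.33 V
  V4 = 50.6·(cos(60.0°) + j·sin(60.0°)) = 25.3 + j43.82 V
Step 2 — Sum components: V_total = 116.4 + j104.7 V.
Step 3 — Convert to polar: |V_total| = 156.6 V, ∠V_total = 42.0°.

V_total = 156.6∠42.0° V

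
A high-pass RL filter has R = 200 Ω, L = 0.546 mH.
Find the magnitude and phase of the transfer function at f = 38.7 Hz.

Step 1 — Angular frequency: ω = 2π·38.7 = 243.2 rad/s.
Step 2 — Transfer function: H(jω) = jωL/(R + jωL).
Step 3 — Numerator jωL = j·0.1328; denominator R + jωL = 200 + j0.1328.
Step 4 — H = 4.407e-07 + j0.0006638.
Step 5 — Magnitude: |H| = 0.0006638 (-63.6 dB); phase: φ = 90.0°.

|H| = 0.0006638 (-63.6 dB), φ = 90.0°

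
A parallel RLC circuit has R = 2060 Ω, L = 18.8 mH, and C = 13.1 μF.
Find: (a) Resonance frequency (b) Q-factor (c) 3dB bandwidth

Step 1 — Resonance: ω₀ = 1/√(LC) = 1/√(0.0188·1.31e-05) = 2015 rad/s.
Step 2 — f₀ = ω₀/(2π) = 320.7 Hz.
Step 3 — Parallel Q: Q = R/(ω₀L) = 2060/(2015·0.0188) = 54.38.
Step 4 — Bandwidth: Δω = ω₀/Q = 37.06 rad/s; BW = Δω/(2π) = 5.898 Hz.

(a) f₀ = 320.7 Hz  (b) Q = 54.38  (c) BW = 5.898 Hz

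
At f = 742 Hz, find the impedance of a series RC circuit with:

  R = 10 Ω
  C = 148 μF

Step 1 — Angular frequency: ω = 2π·f = 2π·742 = 4662 rad/s.
Step 2 — Component impedances:
  R: Z = R = 10 Ω
  C: Z = 1/(jωC) = -j/(ω·C) = 0 - j1.449 Ω
Step 3 — Series combination: Z_total = R + C = 10 - j1.449 Ω = 10.1∠-8.2° Ω.

Z = 10 - j1.449 Ω = 10.1∠-8.2° Ω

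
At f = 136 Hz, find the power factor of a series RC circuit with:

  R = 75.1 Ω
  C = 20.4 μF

Step 1 — Angular frequency: ω = 2π·f = 2π·136 = 854.5 rad/s.
Step 2 — Component impedances:
  R: Z = R = 75.1 Ω
  C: Z = 1/(jωC) = -j/(ω·C) = 0 - j57.37 Ω
Step 3 — Series combination: Z_total = R + C = 75.1 - j57.37 Ω = 94.5∠-37.4° Ω.
Step 4 — Power factor: PF = cos(φ) = Re(Z)/|Z| = 75.1/94.5 = 0.7947.
Step 5 — Type: Im(Z) = -57.37 ⇒ leading (phase φ = -37.4°).

PF = 0.7947 (leading, φ = -37.4°)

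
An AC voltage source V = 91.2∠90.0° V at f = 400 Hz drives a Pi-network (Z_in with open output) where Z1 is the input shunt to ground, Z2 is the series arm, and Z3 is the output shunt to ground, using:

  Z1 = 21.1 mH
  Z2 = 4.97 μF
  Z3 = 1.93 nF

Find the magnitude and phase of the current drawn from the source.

Step 1 — Angular frequency: ω = 2π·f = 2π·400 = 2513 rad/s.
Step 2 — Component impedances:
  Z1: Z = jωL = j·2513·0.0211 = 0 + j53.03 Ω
  Z2: Z = 1/(jωC) = -j/(ω·C) = 0 - j80.06 Ω
  Z3: Z = 1/(jωC) = -j/(ω·C) = 0 - j2.062e+05 Ω
Step 3 — With open output, the series arm Z2 and the output shunt Z3 appear in series to ground: Z2 + Z3 = 0 - j2.062e+05 Ω.
Step 4 — Parallel with input shunt Z1: Z_in = Z1 || (Z2 + Z3) = 0 + j53.04 Ω = 53.04∠90.0° Ω.
Step 5 — Source phasor: V = 91.2∠90.0° V = 0 + j91.2 V.
Step 6 — Ohm's law: I = V / Z_total = (0 + j91.2) / (0 + j53.04) = 1.719 A.
Step 7 — Convert to polar: |I| = 1.719 A, ∠I = -0.0°.

I = 1.719∠-0.0° A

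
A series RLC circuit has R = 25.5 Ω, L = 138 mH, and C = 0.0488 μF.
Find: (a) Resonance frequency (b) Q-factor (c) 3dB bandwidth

Step 1 — Resonance condition Im(Z)=0 gives ω₀ = 1/√(LC).
Step 2 — ω₀ = 1/√(0.138·4.88e-08) = 1.219e+04 rad/s.
Step 3 — f₀ = ω₀/(2π) = 1939 Hz.
Step 4 — Series Q: Q = ω₀L/R = 1.219e+04·0.138/25.5 = 65.95.
Step 5 — 3dB bandwidth: Δω = ω₀/Q = 184.8 rad/s; BW = Δω/(2π) = 29.41 Hz.

(a) f₀ = 1939 Hz  (b) Q = 65.95  (c) BW = 29.41 Hz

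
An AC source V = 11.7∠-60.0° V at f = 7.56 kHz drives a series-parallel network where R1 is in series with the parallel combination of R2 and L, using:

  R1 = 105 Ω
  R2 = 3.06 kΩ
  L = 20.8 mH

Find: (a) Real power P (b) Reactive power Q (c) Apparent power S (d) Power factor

Step 1 — Angular frequency: ω = 2π·f = 2π·7560 = 4.75e+04 rad/s.
Step 2 — Component impedances:
  R1: Z = R = 105 Ω
  R2: Z = R = 3060 Ω
  L: Z = jωL = j·4.75e+04·0.0208 = 0 + j988 Ω
Step 3 — Parallel branch: R2 || L = 1/(1/R2 + 1/L) = 288.9 + j894.7 Ω.
Step 4 — Series with R1: Z_total = R1 + (R2 || L) = 393.9 + j894.7 Ω = 977.6∠66.2° Ω.
Step 5 — Source phasor: V = 11.7∠-60.0° V = 5.85 - j10.13 V.
Step 6 — Current: I = V / Z = -0.007075 - j0.009653 A = 0.01197∠-126.2° A.
Step 7 — Complex power: S = V·I* = 0.05642 + j0.1282 VA.
Step 8 — Real power: P = Re(S) = 0.05642 W.
Step 9 — Reactive power: Q = Im(S) = 0.1282 VAR.
Step 10 — Apparent power: |S| = 0.14 VA.
Step 11 — Power factor: PF = P/|S| = 0.4029 (lagging).

(a) P = 0.05642 W  (b) Q = 0.1282 VAR  (c) S = 0.14 VA  (d) PF = 0.4029 (lagging)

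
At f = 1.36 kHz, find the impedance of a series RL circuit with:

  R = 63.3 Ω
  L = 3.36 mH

Step 1 — Angular frequency: ω = 2π·f = 2π·1360 = 8545 rad/s.
Step 2 — Component impedances:
  R: Z = R = 63.3 Ω
  L: Z = jωL = j·8545·0.00336 = 0 + j28.71 Ω
Step 3 — Series combination: Z_total = R + L = 63.3 + j28.71 Ω = 69.51∠24.4° Ω.

Z = 63.3 + j28.71 Ω = 69.51∠24.4° Ω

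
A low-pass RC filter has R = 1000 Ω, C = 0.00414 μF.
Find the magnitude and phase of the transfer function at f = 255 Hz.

Step 1 — Angular frequency: ω = 2π·255 = 1602 rad/s.
Step 2 — Transfer function: H(jω) = 1/(1 + jωRC).
Step 3 — Denominator: 1 + jωRC = 1 + j·1602·1000·4.14e-09 = 1 + j0.006633.
Step 4 — H = 1 - j0.006633.
Step 5 — Magnitude: |H| = 1 (-0.0 dB); phase: φ = -0.4°.

|H| = 1 (-0.0 dB), φ = -0.4°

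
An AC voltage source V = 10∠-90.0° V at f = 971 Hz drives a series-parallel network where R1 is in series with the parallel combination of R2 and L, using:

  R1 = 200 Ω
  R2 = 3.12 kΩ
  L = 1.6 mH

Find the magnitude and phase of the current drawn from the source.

Step 1 — Angular frequency: ω = 2π·f = 2π·971 = 6101 rad/s.
Step 2 — Component impedances:
  R1: Z = R = 200 Ω
  R2: Z = R = 3120 Ω
  L: Z = jωL = j·6101·0.0016 = 0 + j9.762 Ω
Step 3 — Parallel branch: R2 || L = 1/(1/R2 + 1/L) = 0.03054 + j9.761 Ω.
Step 4 — Series with R1: Z_total = R1 + (R2 || L) = 200 + j9.761 Ω = 200.3∠2.8° Ω.
Step 5 — Source phasor: V = 10∠-90.0° V = 0 - j10 V.
Step 6 — Ohm's law: I = V / Z_total = (0 - j10) / (200 + j9.761) = -0.002434 - j0.04987 A.
Step 7 — Convert to polar: |I| = 0.04993 A, ∠I = -92.8°.

I = 0.04993∠-92.8° A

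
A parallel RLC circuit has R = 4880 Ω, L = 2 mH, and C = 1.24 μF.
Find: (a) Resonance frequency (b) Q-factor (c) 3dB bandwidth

Step 1 — Resonance: ω₀ = 1/√(LC) = 1/√(0.002·1.24e-06) = 2.008e+04 rad/s.
Step 2 — f₀ = ω₀/(2π) = 3196 Hz.
Step 3 — Parallel Q: Q = R/(ω₀L) = 4880/(2.008e+04·0.002) = 121.5.
Step 4 — Bandwidth: Δω = ω₀/Q = 165.3 rad/s; BW = Δω/(2π) = 26.3 Hz.

(a) f₀ = 3196 Hz  (b) Q = 121.5  (c) BW = 26.3 Hz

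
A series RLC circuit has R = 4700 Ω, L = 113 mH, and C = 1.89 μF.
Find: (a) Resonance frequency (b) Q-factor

Step 1 — Resonance condition Im(Z)=0 gives ω₀ = 1/√(LC).
Step 2 — ω₀ = 1/√(0.113·1.89e-06) = 2164 rad/s.
Step 3 — f₀ = ω₀/(2π) = 344.4 Hz.
Step 4 — Series Q: Q = ω₀L/R = 2164·0.113/4700 = 0.05202.

(a) f₀ = 344.4 Hz  (b) Q = 0.05202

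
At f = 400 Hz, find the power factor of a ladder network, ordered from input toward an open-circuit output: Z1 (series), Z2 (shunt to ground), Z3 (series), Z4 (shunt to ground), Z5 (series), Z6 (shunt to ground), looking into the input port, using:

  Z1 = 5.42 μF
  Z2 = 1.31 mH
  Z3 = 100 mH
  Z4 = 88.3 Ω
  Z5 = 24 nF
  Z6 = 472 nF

Step 1 — Angular frequency: ω = 2π·f = 2π·400 = 2513 rad/s.
Step 2 — Component impedances:
  Z1: Z = 1/(jωC) = -j/(ω·C) = 0 - j73.41 Ω
  Z2: Z = jωL = j·2513·0.00131 = 0 + j3.292 Ω
  Z3: Z = jωL = j·2513·0.1 = 0 + j251.3 Ω
  Z4: Z = R = 88.3 Ω
  Z5: Z = 1/(jωC) = -j/(ω·C) = 0 - j1.658e+04 Ω
  Z6: Z = 1/(jωC) = -j/(ω·C) = 0 - j843 Ω
Step 3 — Ladder network (open output): work backward from the far end, alternating series and parallel combinations. Z_in = 0.01322 - j70.16 Ω = 70.16∠-90.0° Ω.
Step 4 — Power factor: PF = cos(φ) = Re(Z)/|Z| = 0.01322/70.16 = 0.0001884.
Step 5 — Type: Im(Z) = -70.16 ⇒ leading (phase φ = -90.0°).

PF = 0.0001884 (leading, φ = -90.0°)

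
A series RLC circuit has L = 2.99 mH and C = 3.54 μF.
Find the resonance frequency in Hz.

Step 1 — Resonance condition Im(Z)=0 gives ω₀ = 1/√(LC).
Step 2 — ω₀ = 1/√(0.00299·3.54e-06) = 9720 rad/s.
Step 3 — f₀ = ω₀/(2π) = 1547 Hz.

f₀ = 1547 Hz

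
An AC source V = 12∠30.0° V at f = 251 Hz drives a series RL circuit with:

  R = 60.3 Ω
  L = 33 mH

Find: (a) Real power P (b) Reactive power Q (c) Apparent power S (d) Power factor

Step 1 — Angular frequency: ω = 2π·f = 2π·251 = 1577 rad/s.
Step 2 — Component impedances:
  R: Z = R = 60.3 Ω
  L: Z = jωL = j·1577·0.033 = 0 + j52.04 Ω
Step 3 — Series combination: Z_total = R + L = 60.3 + j52.04 Ω = 79.65∠40.8° Ω.
Step 4 — Source phasor: V = 12∠30.0° V = 10.39 + j6 V.
Step 5 — Current: I = V / Z = 0.148 - j0.02822 A = 0.1507∠-10.8° A.
Step 6 — Complex power: S = V·I* = 1.369 + j1.181 VA.
Step 7 — Real power: P = Re(S) = 1.369 W.
Step 8 — Reactive power: Q = Im(S) = 1.181 VAR.
Step 9 — Apparent power: |S| = 1.808 VA.
Step 10 — Power factor: PF = P/|S| = 0.757 (lagging).

(a) P = 1.369 W  (b) Q = 1.181 VAR  (c) S = 1.808 VA  (d) PF = 0.757 (lagging)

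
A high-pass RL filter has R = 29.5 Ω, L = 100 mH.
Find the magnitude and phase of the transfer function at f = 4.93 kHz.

Step 1 — Angular frequency: ω = 2π·4930 = 3.098e+04 rad/s.
Step 2 — Transfer function: H(jω) = jωL/(R + jωL).
Step 3 — Numerator jωL = j·3098; denominator R + jωL = 29.5 + j3098.
Step 4 — H = 0.9999 + j0.009523.
Step 5 — Magnitude: |H| = 1 (-0.0 dB); phase: φ = 0.5°.

|H| = 1 (-0.0 dB), φ = 0.5°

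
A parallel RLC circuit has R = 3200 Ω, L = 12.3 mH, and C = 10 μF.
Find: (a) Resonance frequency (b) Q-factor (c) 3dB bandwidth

Step 1 — Resonance: ω₀ = 1/√(LC) = 1/√(0.0123·1e-05) = 2851 rad/s.
Step 2 — f₀ = ω₀/(2π) = 453.8 Hz.
Step 3 — Parallel Q: Q = R/(ω₀L) = 3200/(2851·0.0123) = 91.24.
Step 4 — Bandwidth: Δω = ω₀/Q = 31.25 rad/s; BW = Δω/(2π) = 4.974 Hz.

(a) f₀ = 453.8 Hz  (b) Q = 91.24  (c) BW = 4.974 Hz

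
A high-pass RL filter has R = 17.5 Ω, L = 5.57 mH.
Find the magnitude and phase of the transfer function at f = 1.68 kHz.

Step 1 — Angular frequency: ω = 2π·1680 = 1.056e+04 rad/s.
Step 2 — Transfer function: H(jω) = jωL/(R + jωL).
Step 3 — Numerator jωL = j·58.8; denominator R + jωL = 17.5 + j58.8.
Step 4 — H = 0.9186 + j0.2734.
Step 5 — Magnitude: |H| = 0.9584 (-0.4 dB); phase: φ = 16.6°.

|H| = 0.9584 (-0.4 dB), φ = 16.6°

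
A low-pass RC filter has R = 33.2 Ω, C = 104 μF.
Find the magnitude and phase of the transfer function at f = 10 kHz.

Step 1 — Angular frequency: ω = 2π·1e+04 = 6.283e+04 rad/s.
Step 2 — Transfer function: H(jω) = 1/(1 + jωRC).
Step 3 — Denominator: 1 + jωRC = 1 + j·6.283e+04·33.2·0.000104 = 1 + j216.9.
Step 4 — H = 2.125e-05 - j0.004609.
Step 5 — Magnitude: |H| = 0.004609 (-46.7 dB); phase: φ = -89.7°.

|H| = 0.004609 (-46.7 dB), φ = -89.7°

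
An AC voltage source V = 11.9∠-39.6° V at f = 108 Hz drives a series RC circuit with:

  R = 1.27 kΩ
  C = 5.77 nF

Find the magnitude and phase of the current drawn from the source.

Step 1 — Angular frequency: ω = 2π·f = 2π·108 = 678.6 rad/s.
Step 2 — Component impedances:
  R: Z = R = 1270 Ω
  C: Z = 1/(jωC) = -j/(ω·C) = 0 - j2.554e+05 Ω
Step 3 — Series combination: Z_total = R + C = 1270 - j2.554e+05 Ω = 2.554e+05∠-89.7° Ω.
Step 4 — Source phasor: V = 11.9∠-39.6° V = 9.169 - j7.585 V.
Step 5 — Ohm's law: I = V / Z_total = (9.169 - j7.585) / (1270 - j2.554e+05) = 2.988e-05 + j3.575e-05 A.
Step 6 — Convert to polar: |I| = 4.659e-05 A, ∠I = 50.1°.

I = 4.659e-05∠50.1° A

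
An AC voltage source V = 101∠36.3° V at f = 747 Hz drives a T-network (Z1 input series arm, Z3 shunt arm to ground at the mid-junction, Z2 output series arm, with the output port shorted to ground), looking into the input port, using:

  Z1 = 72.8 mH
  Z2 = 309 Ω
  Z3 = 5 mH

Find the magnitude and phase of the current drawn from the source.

Step 1 — Angular frequency: ω = 2π·f = 2π·747 = 4694 rad/s.
Step 2 — Component impedances:
  Z1: Z = jωL = j·4694·0.0728 = 0 + j341.7 Ω
  Z2: Z = R = 309 Ω
  Z3: Z = jωL = j·4694·0.005 = 0 + j23.47 Ω
Step 3 — With the output port shorted to ground, the output series arm Z2 runs from the junction to ground; the shunt arm Z3 also runs from the junction to ground. They appear in parallel: Z3 || Z2 = 1.772 + j23.33 Ω.
Step 4 — Series with input arm Z1: Z_in = Z1 + (Z3 || Z2) = 1.772 + j365 Ω = 365∠89.7° Ω.
Step 5 — Source phasor: V = 101∠36.3° V = 81.4 + j59.79 V.
Step 6 — Ohm's law: I = V / Z_total = (81.4 + j59.79) / (1.772 + j365) = 0.1649 - j0.2222 A.
Step 7 — Convert to polar: |I| = 0.2767 A, ∠I = -53.4°.

I = 0.2767∠-53.4° A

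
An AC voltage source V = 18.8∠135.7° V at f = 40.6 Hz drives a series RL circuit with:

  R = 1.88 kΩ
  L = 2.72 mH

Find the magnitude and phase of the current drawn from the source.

Step 1 — Angular frequency: ω = 2π·f = 2π·40.6 = 255.1 rad/s.
Step 2 — Component impedances:
  R: Z = R = 1880 Ω
  L: Z = jωL = j·255.1·0.00272 = 0 + j0.6939 Ω
Step 3 — Series combination: Z_total = R + L = 1880 + j0.6939 Ω = 1880∠0.0° Ω.
Step 4 — Source phasor: V = 18.8∠135.7° V = -13.46 + j13.13 V.
Step 5 — Ohm's law: I = V / Z_total = (-13.46 + j13.13) / (1880 + j0.6939) = -0.007154 + j0.006987 A.
Step 6 — Convert to polar: |I| = 0.01 A, ∠I = 135.7°.

I = 0.01∠135.7° A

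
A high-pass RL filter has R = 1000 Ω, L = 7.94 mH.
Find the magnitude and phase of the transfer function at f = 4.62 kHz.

Step 1 — Angular frequency: ω = 2π·4620 = 2.903e+04 rad/s.
Step 2 — Transfer function: H(jω) = jωL/(R + jωL).
Step 3 — Numerator jωL = j·230.5; denominator R + jωL = 1000 + j230.5.
Step 4 — H = 0.05044 + j0.2189.
Step 5 — Magnitude: |H| = 0.2246 (-13.0 dB); phase: φ = 77.0°.

|H| = 0.2246 (-13.0 dB), φ = 77.0°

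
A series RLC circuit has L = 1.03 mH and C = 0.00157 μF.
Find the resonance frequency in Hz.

Step 1 — Resonance condition Im(Z)=0 gives ω₀ = 1/√(LC).
Step 2 — ω₀ = 1/√(0.00103·1.57e-09) = 7.864e+05 rad/s.
Step 3 — f₀ = ω₀/(2π) = 1.252e+05 Hz.

f₀ = 1.252e+05 Hz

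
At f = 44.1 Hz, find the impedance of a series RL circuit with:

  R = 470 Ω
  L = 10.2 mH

Step 1 — Angular frequency: ω = 2π·f = 2π·44.1 = 277.1 rad/s.
Step 2 — Component impedances:
  R: Z = R = 470 Ω
  L: Z = jωL = j·277.1·0.0102 = 0 + j2.826 Ω
Step 3 — Series combination: Z_total = R + L = 470 + j2.826 Ω = 470∠0.3° Ω.

Z = 470 + j2.826 Ω = 470∠0.3° Ω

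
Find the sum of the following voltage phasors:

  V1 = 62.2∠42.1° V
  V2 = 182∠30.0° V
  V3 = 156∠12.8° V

Step 1 — Convert each phasor to rectangular form:
  V1 = 62.2·(cos(42.1°) + j·sin(42.1°)) = 46.15 + j41.7 V
  V2 = 182·(cos(30.0°) + j·sin(30.0°)) = 157.6 + j91 V
  V3 = 156·(cos(12.8°) + j·sin(12.8°)) = 152.1 + j34.56 V
Step 2 — Sum components: V_total = 355.9 + j167.3 V.
Step 3 — Convert to polar: |V_total| = 393.2 V, ∠V_total = 25.2°.

V_total = 393.2∠25.2° V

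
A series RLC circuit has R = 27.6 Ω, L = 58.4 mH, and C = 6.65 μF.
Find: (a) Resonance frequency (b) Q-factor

Step 1 — Resonance condition Im(Z)=0 gives ω₀ = 1/√(LC).
Step 2 — ω₀ = 1/√(0.0584·6.65e-06) = 1605 rad/s.
Step 3 — f₀ = ω₀/(2π) = 255.4 Hz.
Step 4 — Series Q: Q = ω₀L/R = 1605·0.0584/27.6 = 3.395.

(a) f₀ = 255.4 Hz  (b) Q = 3.395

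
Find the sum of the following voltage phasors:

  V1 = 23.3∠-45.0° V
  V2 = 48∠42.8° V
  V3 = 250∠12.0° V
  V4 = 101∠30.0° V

Step 1 — Convert each phasor to rectangular form:
  V1 = 23.3·(cos(-45.0°) + j·sin(-45.0°)) = 16.48 - j16.48 V
  V2 = 48·(cos(42.8°) + j·sin(42.8°)) = 35.22 + j32.61 V
  V3 = 250·(cos(12.0°) + j·sin(12.0°)) = 244.5 + j51.98 V
  V4 = 101·(cos(30.0°) + j·sin(30.0°)) = 87.47 + j50.5 V
Step 2 — Sum components: V_total = 383.7 + j118.6 V.
Step 3 — Convert to polar: |V_total| = 401.6 V, ∠V_total = 17.2°.

V_total = 401.6∠17.2° V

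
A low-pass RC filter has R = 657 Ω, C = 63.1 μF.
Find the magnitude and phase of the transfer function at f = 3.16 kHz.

Step 1 — Angular frequency: ω = 2π·3160 = 1.985e+04 rad/s.
Step 2 — Transfer function: H(jω) = 1/(1 + jωRC).
Step 3 — Denominator: 1 + jωRC = 1 + j·1.985e+04·657·6.31e-05 = 1 + j823.1.
Step 4 — H = 1.476e-06 - j0.001215.
Step 5 — Magnitude: |H| = 0.001215 (-58.3 dB); phase: φ = -89.9°.

|H| = 0.001215 (-58.3 dB), φ = -89.9°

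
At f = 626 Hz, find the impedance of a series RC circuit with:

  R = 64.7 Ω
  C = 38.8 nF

Step 1 — Angular frequency: ω = 2π·f = 2π·626 = 3933 rad/s.
Step 2 — Component impedances:
  R: Z = R = 64.7 Ω
  C: Z = 1/(jωC) = -j/(ω·C) = 0 - j6553 Ω
Step 3 — Series combination: Z_total = R + C = 64.7 - j6553 Ω = 6553∠-89.4° Ω.

Z = 64.7 - j6553 Ω = 6553∠-89.4° Ω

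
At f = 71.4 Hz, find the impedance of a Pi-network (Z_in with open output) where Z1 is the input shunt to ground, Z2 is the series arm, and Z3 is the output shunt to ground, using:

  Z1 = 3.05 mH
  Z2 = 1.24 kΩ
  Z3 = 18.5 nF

Step 1 — Angular frequency: ω = 2π·f = 2π·71.4 = 448.6 rad/s.
Step 2 — Component impedances:
  Z1: Z = jωL = j·448.6·0.00305 = 0 + j1.368 Ω
  Z2: Z = R = 1240 Ω
  Z3: Z = 1/(jωC) = -j/(ω·C) = 0 - j1.205e+05 Ω
Step 3 — With open output, the series arm Z2 and the output shunt Z3 appear in series to ground: Z2 + Z3 = 1240 - j1.205e+05 Ω.
Step 4 — Parallel with input shunt Z1: Z_in = Z1 || (Z2 + Z3) = 1.599e-07 + j1.368 Ω = 1.368∠90.0° Ω.

Z = 1.599e-07 + j1.368 Ω = 1.368∠90.0° Ω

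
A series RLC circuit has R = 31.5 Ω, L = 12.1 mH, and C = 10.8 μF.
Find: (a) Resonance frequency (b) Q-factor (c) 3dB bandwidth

Step 1 — Resonance condition Im(Z)=0 gives ω₀ = 1/√(LC).
Step 2 — ω₀ = 1/√(0.0121·1.08e-05) = 2766 rad/s.
Step 3 — f₀ = ω₀/(2π) = 440.3 Hz.
Step 4 — Series Q: Q = ω₀L/R = 2766·0.0121/31.5 = 1.063.
Step 5 — 3dB bandwidth: Δω = ω₀/Q = 2603 rad/s; BW = Δω/(2π) = 414.3 Hz.

(a) f₀ = 440.3 Hz  (b) Q = 1.063  (c) BW = 414.3 Hz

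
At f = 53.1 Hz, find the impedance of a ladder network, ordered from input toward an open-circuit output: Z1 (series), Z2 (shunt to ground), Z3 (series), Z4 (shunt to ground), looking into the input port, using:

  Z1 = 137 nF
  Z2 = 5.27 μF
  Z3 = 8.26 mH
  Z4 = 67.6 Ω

Step 1 — Angular frequency: ω = 2π·f = 2π·53.1 = 333.6 rad/s.
Step 2 — Component impedances:
  Z1: Z = 1/(jωC) = -j/(ω·C) = 0 - j2.188e+04 Ω
  Z2: Z = 1/(jωC) = -j/(ω·C) = 0 - j568.7 Ω
  Z3: Z = jωL = j·333.6·0.00826 = 0 + j2.756 Ω
  Z4: Z = R = 67.6 Ω
Step 3 — Ladder network (open output): work backward from the far end, alternating series and parallel combinations. Z_in = 67.3 - j2.188e+04 Ω = 2.188e+04∠-89.8° Ω.

Z = 67.3 - j2.188e+04 Ω = 2.188e+04∠-89.8° Ω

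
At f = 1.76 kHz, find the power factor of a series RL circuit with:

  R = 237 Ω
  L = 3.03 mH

Step 1 — Angular frequency: ω = 2π·f = 2π·1760 = 1.106e+04 rad/s.
Step 2 — Component impedances:
  R: Z = R = 237 Ω
  L: Z = jωL = j·1.106e+04·0.00303 = 0 + j33.51 Ω
Step 3 — Series combination: Z_total = R + L = 237 + j33.51 Ω = 239.4∠8.0° Ω.
Step 4 — Power factor: PF = cos(φ) = Re(Z)/|Z| = 237/239.357 = 0.9902.
Step 5 — Type: Im(Z) = 33.51 ⇒ lagging (phase φ = 8.0°).

PF = 0.9902 (lagging, φ = 8.0°)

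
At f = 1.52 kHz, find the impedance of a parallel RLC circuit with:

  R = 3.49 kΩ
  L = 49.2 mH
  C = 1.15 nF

Step 1 — Angular frequency: ω = 2π·f = 2π·1520 = 9550 rad/s.
Step 2 — Component impedances:
  R: Z = R = 3490 Ω
  L: Z = jωL = j·9550·0.0492 = 0 + j469.9 Ω
  C: Z = 1/(jωC) = -j/(ω·C) = 0 - j9.105e+04 Ω
Step 3 — Parallel combination: 1/Z_total = 1/R + 1/L + 1/C; Z_total = 62.77 + j463.8 Ω = 468.1∠82.3° Ω.

Z = 62.77 + j463.8 Ω = 468.1∠82.3° Ω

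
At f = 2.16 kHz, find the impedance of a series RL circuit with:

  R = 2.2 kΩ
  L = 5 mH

Step 1 — Angular frequency: ω = 2π·f = 2π·2160 = 1.357e+04 rad/s.
Step 2 — Component impedances:
  R: Z = R = 2200 Ω
  L: Z = jωL = j·1.357e+04·0.005 = 0 + j67.86 Ω
Step 3 — Series combination: Z_total = R + L = 2200 + j67.86 Ω = 2201∠1.8° Ω.

Z = 2200 + j67.86 Ω = 2201∠1.8° Ω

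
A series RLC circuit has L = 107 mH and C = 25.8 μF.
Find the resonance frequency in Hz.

Step 1 — Resonance condition Im(Z)=0 gives ω₀ = 1/√(LC).
Step 2 — ω₀ = 1/√(0.107·2.58e-05) = 601.9 rad/s.
Step 3 — f₀ = ω₀/(2π) = 95.79 Hz.

f₀ = 95.79 Hz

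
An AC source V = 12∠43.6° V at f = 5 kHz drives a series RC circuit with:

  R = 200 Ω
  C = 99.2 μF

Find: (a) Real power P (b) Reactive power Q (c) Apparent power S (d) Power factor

Step 1 — Angular frequency: ω = 2π·f = 2π·5000 = 3.142e+04 rad/s.
Step 2 — Component impedances:
  R: Z = R = 200 Ω
  C: Z = 1/(jωC) = -j/(ω·C) = 0 - j0.3209 Ω
Step 3 — Series combination: Z_total = R + C = 200 - j0.3209 Ω = 200∠-0.1° Ω.
Step 4 — Source phasor: V = 12∠43.6° V = 8.69 + j8.275 V.
Step 5 — Current: I = V / Z = 0.04338 + j0.04145 A = 0.06∠43.7° A.
Step 6 — Complex power: S = V·I* = 0.72 - j0.001155 VA.
Step 7 — Real power: P = Re(S) = 0.72 W.
Step 8 — Reactive power: Q = Im(S) = -0.001155 VAR.
Step 9 — Apparent power: |S| = 0.72 VA.
Step 10 — Power factor: PF = P/|S| = 1 (leading).

(a) P = 0.72 W  (b) Q = -0.001155 VAR  (c) S = 0.72 VA  (d) PF = 1 (leading)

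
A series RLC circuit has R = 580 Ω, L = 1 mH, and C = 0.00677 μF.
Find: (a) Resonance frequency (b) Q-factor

Step 1 — Resonance condition Im(Z)=0 gives ω₀ = 1/√(LC).
Step 2 — ω₀ = 1/√(0.001·6.77e-09) = 3.843e+05 rad/s.
Step 3 — f₀ = ω₀/(2π) = 6.117e+04 Hz.
Step 4 — Series Q: Q = ω₀L/R = 3.843e+05·0.001/580 = 0.6626.

(a) f₀ = 6.117e+04 Hz  (b) Q = 0.6626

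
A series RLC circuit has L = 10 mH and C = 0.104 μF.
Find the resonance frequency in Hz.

Step 1 — Resonance condition Im(Z)=0 gives ω₀ = 1/√(LC).
Step 2 — ω₀ = 1/√(0.01·1.04e-07) = 3.101e+04 rad/s.
Step 3 — f₀ = ω₀/(2π) = 4935 Hz.

f₀ = 4935 Hz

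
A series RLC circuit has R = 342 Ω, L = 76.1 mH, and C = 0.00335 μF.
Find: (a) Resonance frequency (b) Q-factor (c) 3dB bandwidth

Step 1 — Resonance: ω₀ = 1/√(LC) = 1/√(0.0761·3.35e-09) = 6.263e+04 rad/s.
Step 2 — f₀ = ω₀/(2π) = 9968 Hz.
Step 3 — Series Q: Q = ω₀L/R = 6.263e+04·0.0761/342 = 13.94.
Step 4 — Bandwidth: Δω = ω₀/Q = 4494 rad/s; BW = Δω/(2π) = 715.3 Hz.

(a) f₀ = 9968 Hz  (b) Q = 13.94  (c) BW = 715.3 Hz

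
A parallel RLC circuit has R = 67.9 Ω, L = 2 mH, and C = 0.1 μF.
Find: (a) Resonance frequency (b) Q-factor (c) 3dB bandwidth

Step 1 — Resonance: ω₀ = 1/√(LC) = 1/√(0.002·1e-07) = 7.071e+04 rad/s.
Step 2 — f₀ = ω₀/(2π) = 1.125e+04 Hz.
Step 3 — Parallel Q: Q = R/(ω₀L) = 67.9/(7.071e+04·0.002) = 0.4801.
Step 4 — Bandwidth: Δω = ω₀/Q = 1.473e+05 rad/s; BW = Δω/(2π) = 2.344e+04 Hz.

(a) f₀ = 1.125e+04 Hz  (b) Q = 0.4801  (c) BW = 2.344e+04 Hz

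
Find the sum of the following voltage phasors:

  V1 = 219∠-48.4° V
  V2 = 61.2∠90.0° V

Step 1 — Convert each phasor to rectangular form:
  V1 = 219·(cos(-48.4°) + j·sin(-48.4°)) = 145.4 - j163.8 V
  V2 = 61.2·(cos(90.0°) + j·sin(90.0°)) = 0 + j61.2 V
Step 2 — Sum components: V_total = 145.4 - j102.6 V.
Step 3 — Convert to polar: |V_total| = 177.9 V, ∠V_total = -35.2°.

V_total = 177.9∠-35.2° V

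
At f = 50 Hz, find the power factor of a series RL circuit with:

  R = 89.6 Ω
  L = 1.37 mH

Step 1 — Angular frequency: ω = 2π·f = 2π·50 = 314.2 rad/s.
Step 2 — Component impedances:
  R: Z = R = 89.6 Ω
  L: Z = jωL = j·314.2·0.00137 = 0 + j0.4304 Ω
Step 3 — Series combination: Z_total = R + L = 89.6 + j0.4304 Ω = 89.6∠0.3° Ω.
Step 4 — Power factor: PF = cos(φ) = Re(Z)/|Z| = 89.6/89.6 = 1.
Step 5 — Type: Im(Z) = 0.4304 ⇒ lagging (phase φ = 0.3°).

PF = 1 (lagging, φ = 0.3°)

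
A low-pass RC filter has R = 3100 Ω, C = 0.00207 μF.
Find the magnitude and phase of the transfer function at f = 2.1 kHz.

Step 1 — Angular frequency: ω = 2π·2100 = 1.319e+04 rad/s.
Step 2 — Transfer function: H(jω) = 1/(1 + jωRC).
Step 3 — Denominator: 1 + jωRC = 1 + j·1.319e+04·3100·2.07e-09 = 1 + j0.08467.
Step 4 — H = 0.9929 - j0.08407.
Step 5 — Magnitude: |H| = 0.9964 (-0.0 dB); phase: φ = -4.8°.

|H| = 0.9964 (-0.0 dB), φ = -4.8°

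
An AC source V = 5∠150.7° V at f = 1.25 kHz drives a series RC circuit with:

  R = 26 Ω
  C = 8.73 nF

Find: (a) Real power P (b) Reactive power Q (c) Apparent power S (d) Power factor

Step 1 — Angular frequency: ω = 2π·f = 2π·1250 = 7854 rad/s.
Step 2 — Component impedances:
  R: Z = R = 26 Ω
  C: Z = 1/(jωC) = -j/(ω·C) = 0 - j1.458e+04 Ω
Step 3 — Series combination: Z_total = R + C = 26 - j1.458e+04 Ω = 1.458e+04∠-89.9° Ω.
Step 4 — Source phasor: V = 5∠150.7° V = -4.36 + j2.447 V.
Step 5 — Current: I = V / Z = -0.0001683 - j0.0002987 A = 0.0003428∠-119.4° A.
Step 6 — Complex power: S = V·I* = 3.056e-06 - j0.001714 VA.
Step 7 — Real power: P = Re(S) = 3.056e-06 W.
Step 8 — Reactive power: Q = Im(S) = -0.001714 VAR.
Step 9 — Apparent power: |S| = 0.001714 VA.
Step 10 — Power factor: PF = P/|S| = 0.001783 (leading).

(a) P = 3.056e-06 W  (b) Q = -0.001714 VAR  (c) S = 0.001714 VA  (d) PF = 0.001783 (leading)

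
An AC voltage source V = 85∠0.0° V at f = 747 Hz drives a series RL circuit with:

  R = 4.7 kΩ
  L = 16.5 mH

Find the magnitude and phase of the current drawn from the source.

Step 1 — Angular frequency: ω = 2π·f = 2π·747 = 4694 rad/s.
Step 2 — Component impedances:
  R: Z = R = 4700 Ω
  L: Z = jωL = j·4694·0.0165 = 0 + j77.44 Ω
Step 3 — Series combination: Z_total = R + L = 4700 + j77.44 Ω = 4701∠0.9° Ω.
Step 4 — Source phasor: V = 85∠0.0° V = 85 V.
Step 5 — Ohm's law: I = V / Z_total = (85) / (4700 + j77.44) = 0.01808 - j0.0002979 A.
Step 6 — Convert to polar: |I| = 0.01808 A, ∠I = -0.9°.

I = 0.01808∠-0.9° A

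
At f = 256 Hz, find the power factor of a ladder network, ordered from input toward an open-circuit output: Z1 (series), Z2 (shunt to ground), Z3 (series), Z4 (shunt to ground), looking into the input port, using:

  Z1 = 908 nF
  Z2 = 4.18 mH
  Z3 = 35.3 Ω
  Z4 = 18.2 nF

Step 1 — Angular frequency: ω = 2π·f = 2π·256 = 1608 rad/s.
Step 2 — Component impedances:
  Z1: Z = 1/(jωC) = -j/(ω·C) = 0 - j684.7 Ω
  Z2: Z = jωL = j·1608·0.00418 = 0 + j6.724 Ω
  Z3: Z = R = 35.3 Ω
  Z4: Z = 1/(jωC) = -j/(ω·C) = 0 - j3.416e+04 Ω
Step 3 — Ladder network (open output): work backward from the far end, alternating series and parallel combinations. Z_in = 1.368e-06 - j678 Ω = 678∠-90.0° Ω.
Step 4 — Power factor: PF = cos(φ) = Re(Z)/|Z| = 1.368e-06/678 = 2.018e-09.
Step 5 — Type: Im(Z) = -678 ⇒ leading (phase φ = -90.0°).

PF = 2.018e-09 (leading, φ = -90.0°)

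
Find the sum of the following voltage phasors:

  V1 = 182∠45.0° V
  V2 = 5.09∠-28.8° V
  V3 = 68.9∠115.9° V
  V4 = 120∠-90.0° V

Step 1 — Convert each phasor to rectangular form:
  V1 = 182·(cos(45.0°) + j·sin(45.0°)) = 128.7 + j128.7 V
  V2 = 5.09·(cos(-28.8°) + j·sin(-28.8°)) = 4.46 - j2.452 V
  V3 = 68.9·(cos(115.9°) + j·sin(115.9°)) = -30.1 + j61.98 V
  V4 = 120·(cos(-90.0°) + j·sin(-90.0°)) = 0 - j120 V
Step 2 — Sum components: V_total = 103.1 + j68.22 V.
Step 3 — Convert to polar: |V_total| = 123.6 V, ∠V_total = 33.5°.

V_total = 123.6∠33.5° V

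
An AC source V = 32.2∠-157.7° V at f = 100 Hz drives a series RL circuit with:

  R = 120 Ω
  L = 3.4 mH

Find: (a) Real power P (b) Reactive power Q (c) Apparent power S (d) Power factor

Step 1 — Angular frequency: ω = 2π·f = 2π·100 = 628.3 rad/s.
Step 2 — Component impedances:
  R: Z = R = 120 Ω
  L: Z = jωL = j·628.3·0.0034 = 0 + j2.136 Ω
Step 3 — Series combination: Z_total = R + L = 120 + j2.136 Ω = 120∠1.0° Ω.
Step 4 — Source phasor: V = 32.2∠-157.7° V = -29.79 - j12.22 V.
Step 5 — Current: I = V / Z = -0.25 - j0.09737 A = 0.2683∠-158.7° A.
Step 6 — Complex power: S = V·I* = 8.638 + j0.1538 VA.
Step 7 — Real power: P = Re(S) = 8.638 W.
Step 8 — Reactive power: Q = Im(S) = 0.1538 VAR.
Step 9 — Apparent power: |S| = 8.639 VA.
Step 10 — Power factor: PF = P/|S| = 0.9998 (lagging).

(a) P = 8.638 W  (b) Q = 0.1538 VAR  (c) S = 8.639 VA  (d) PF = 0.9998 (lagging)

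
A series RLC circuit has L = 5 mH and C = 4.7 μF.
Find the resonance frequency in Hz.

Step 1 — Resonance condition Im(Z)=0 gives ω₀ = 1/√(LC).
Step 2 — ω₀ = 1/√(0.005·4.7e-06) = 6523 rad/s.
Step 3 — f₀ = ω₀/(2π) = 1038 Hz.

f₀ = 1038 Hz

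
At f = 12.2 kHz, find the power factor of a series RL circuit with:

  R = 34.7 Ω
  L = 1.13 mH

Step 1 — Angular frequency: ω = 2π·f = 2π·1.22e+04 = 7.665e+04 rad/s.
Step 2 — Component impedances:
  R: Z = R = 34.7 Ω
  L: Z = jωL = j·7.665e+04·0.00113 = 0 + j86.62 Ω
Step 3 — Series combination: Z_total = R + L = 34.7 + j86.62 Ω = 93.31∠68.2° Ω.
Step 4 — Power factor: PF = cos(φ) = Re(Z)/|Z| = 34.7/93.31 = 0.3719.
Step 5 — Type: Im(Z) = 86.62 ⇒ lagging (phase φ = 68.2°).

PF = 0.3719 (lagging, φ = 68.2°)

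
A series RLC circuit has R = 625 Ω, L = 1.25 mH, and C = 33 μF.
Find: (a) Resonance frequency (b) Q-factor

Step 1 — Resonance condition Im(Z)=0 gives ω₀ = 1/√(LC).
Step 2 — ω₀ = 1/√(0.00125·3.3e-05) = 4924 rad/s.
Step 3 — f₀ = ω₀/(2π) = 783.6 Hz.
Step 4 — Series Q: Q = ω₀L/R = 4924·0.00125/625 = 0.009847.

(a) f₀ = 783.6 Hz  (b) Q = 0.009847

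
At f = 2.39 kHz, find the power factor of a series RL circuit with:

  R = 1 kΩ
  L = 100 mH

Step 1 — Angular frequency: ω = 2π·f = 2π·2390 = 1.502e+04 rad/s.
Step 2 — Component impedances:
  R: Z = R = 1000 Ω
  L: Z = jωL = j·1.502e+04·0.1 = 0 + j1502 Ω
Step 3 — Series combination: Z_total = R + L = 1000 + j1502 Ω = 1804∠56.3° Ω.
Step 4 — Power factor: PF = cos(φ) = Re(Z)/|Z| = 1000/1804 = 0.5543.
Step 5 — Type: Im(Z) = 1502 ⇒ lagging (phase φ = 56.3°).

PF = 0.5543 (lagging, φ = 56.3°)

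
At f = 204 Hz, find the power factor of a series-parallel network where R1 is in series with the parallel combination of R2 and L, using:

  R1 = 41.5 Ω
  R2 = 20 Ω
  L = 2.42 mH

Step 1 — Angular frequency: ω = 2π·f = 2π·204 = 1282 rad/s.
Step 2 — Component impedances:
  R1: Z = R = 41.5 Ω
  R2: Z = R = 20 Ω
  L: Z = jωL = j·1282·0.00242 = 0 + j3.102 Ω
Step 3 — Parallel branch: R2 || L = 1/(1/R2 + 1/L) = 0.4698 + j3.029 Ω.
Step 4 — Series with R1: Z_total = R1 + (R2 || L) = 41.97 + j3.029 Ω = 42.08∠4.1° Ω.
Step 5 — Power factor: PF = cos(φ) = Re(Z)/|Z| = 41.97/42.08 = 0.9974.
Step 6 — Type: Im(Z) = 3.029 ⇒ lagging (phase φ = 4.1°).

PF = 0.9974 (lagging, φ = 4.1°)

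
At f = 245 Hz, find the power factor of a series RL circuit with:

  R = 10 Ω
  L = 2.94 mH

Step 1 — Angular frequency: ω = 2π·f = 2π·245 = 1539 rad/s.
Step 2 — Component impedances:
  R: Z = R = 10 Ω
  L: Z = jωL = j·1539·0.00294 = 0 + j4.526 Ω
Step 3 — Series combination: Z_total = R + L = 10 + j4.526 Ω = 10.98∠24.4° Ω.
Step 4 — Power factor: PF = cos(φ) = Re(Z)/|Z| = 10/10.9765 = 0.911.
Step 5 — Type: Im(Z) = 4.526 ⇒ lagging (phase φ = 24.4°).

PF = 0.911 (lagging, φ = 24.4°)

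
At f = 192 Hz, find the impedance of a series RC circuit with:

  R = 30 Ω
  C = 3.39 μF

Step 1 — Angular frequency: ω = 2π·f = 2π·192 = 1206 rad/s.
Step 2 — Component impedances:
  R: Z = R = 30 Ω
  C: Z = 1/(jωC) = -j/(ω·C) = 0 - j244.5 Ω
Step 3 — Series combination: Z_total = R + C = 30 - j244.5 Ω = 246.4∠-83.0° Ω.

Z = 30 - j244.5 Ω = 246.4∠-83.0° Ω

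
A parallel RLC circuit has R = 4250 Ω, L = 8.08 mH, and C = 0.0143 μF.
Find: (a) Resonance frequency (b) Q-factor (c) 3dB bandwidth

Step 1 — Resonance: ω₀ = 1/√(LC) = 1/√(0.00808·1.43e-08) = 9.303e+04 rad/s.
Step 2 — f₀ = ω₀/(2π) = 1.481e+04 Hz.
Step 3 — Parallel Q: Q = R/(ω₀L) = 4250/(9.303e+04·0.00808) = 5.654.
Step 4 — Bandwidth: Δω = ω₀/Q = 1.645e+04 rad/s; BW = Δω/(2π) = 2619 Hz.

(a) f₀ = 1.481e+04 Hz  (b) Q = 5.654  (c) BW = 2619 Hz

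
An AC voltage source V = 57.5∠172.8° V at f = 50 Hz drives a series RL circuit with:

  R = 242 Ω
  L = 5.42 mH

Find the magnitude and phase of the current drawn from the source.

Step 1 — Angular frequency: ω = 2π·f = 2π·50 = 314.2 rad/s.
Step 2 — Component impedances:
  R: Z = R = 242 Ω
  L: Z = jωL = j·314.2·0.00542 = 0 + j1.703 Ω
Step 3 — Series combination: Z_total = R + L = 242 + j1.703 Ω = 242∠0.4° Ω.
Step 4 — Source phasor: V = 57.5∠172.8° V = -57.05 + j7.207 V.
Step 5 — Ohm's law: I = V / Z_total = (-57.05 + j7.207) / (242 + j1.703) = -0.2355 + j0.03144 A.
Step 6 — Convert to polar: |I| = 0.2376 A, ∠I = 172.4°.

I = 0.2376∠172.4° A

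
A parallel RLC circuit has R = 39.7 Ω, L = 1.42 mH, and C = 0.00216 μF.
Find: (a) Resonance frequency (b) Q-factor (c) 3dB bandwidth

Step 1 — Resonance: ω₀ = 1/√(LC) = 1/√(0.00142·2.16e-09) = 5.71e+05 rad/s.
Step 2 — f₀ = ω₀/(2π) = 9.088e+04 Hz.
Step 3 — Parallel Q: Q = R/(ω₀L) = 39.7/(5.71e+05·0.00142) = 0.04896.
Step 4 — Bandwidth: Δω = ω₀/Q = 1.166e+07 rad/s; BW = Δω/(2π) = 1.856e+06 Hz.

(a) f₀ = 9.088e+04 Hz  (b) Q = 0.04896  (c) BW = 1.856e+06 Hz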